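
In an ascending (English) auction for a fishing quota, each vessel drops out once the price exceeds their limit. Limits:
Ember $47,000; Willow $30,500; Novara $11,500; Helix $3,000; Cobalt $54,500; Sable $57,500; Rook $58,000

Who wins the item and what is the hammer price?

Rook wins at $57,500

Rule: the price rises until one bidder remains; the winner pays the price at which the last rival dropped out.
Limits ranked: 58,000 (Rook) > 57,500 (Sable) > 54,500 (Cobalt) > 47,000 (Ember) > 30,500 (Willow) > 11,500 (Novara) > …
Sable is the last rival to drop out, at $57,500; Rook remains and wins at that price.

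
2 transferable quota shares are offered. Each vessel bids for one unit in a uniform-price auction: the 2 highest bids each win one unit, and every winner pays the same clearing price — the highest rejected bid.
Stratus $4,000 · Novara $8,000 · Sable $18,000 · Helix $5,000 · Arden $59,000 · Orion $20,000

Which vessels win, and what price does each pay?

Arden, Orion; each pays $18,000

Sorting: 59,000 (Arden), 20,000 (Orion), 18,000 (Sable), 8,000 (Novara), …
Winners (2 units): Arden, Orion.
Highest unsuccessful bid: $18,000 → clearing price.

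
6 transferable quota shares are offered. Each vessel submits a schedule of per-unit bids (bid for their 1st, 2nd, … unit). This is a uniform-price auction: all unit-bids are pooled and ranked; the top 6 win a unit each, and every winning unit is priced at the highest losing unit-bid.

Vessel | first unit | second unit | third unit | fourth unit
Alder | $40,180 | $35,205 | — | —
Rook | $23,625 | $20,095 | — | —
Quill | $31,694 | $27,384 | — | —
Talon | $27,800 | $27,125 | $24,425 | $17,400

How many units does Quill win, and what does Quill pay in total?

Quill: 2 units, pays $48,850

All unit-bids, highest first — top 6: 40,180 (Alder-1), 35,205 (Alder-2), 31,694 (Quill-1), 27,800 (Talon-1), 27,384 (Quill-2), 27,125 (Talon-2)
First bid not allocated: $24,425.
Quill wins 2 unit(s) at $24,425 each.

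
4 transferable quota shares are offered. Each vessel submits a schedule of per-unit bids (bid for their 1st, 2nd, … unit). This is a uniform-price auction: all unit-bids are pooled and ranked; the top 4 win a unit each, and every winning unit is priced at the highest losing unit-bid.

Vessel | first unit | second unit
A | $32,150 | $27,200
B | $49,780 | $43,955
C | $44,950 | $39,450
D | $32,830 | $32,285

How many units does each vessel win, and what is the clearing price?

B 2, C 2; clearing price $32,830

Merging the schedules and taking the best 4: 49,780 (B-1), 44,950 (C-1), 43,955 (B-2), 39,450 (C-2)
Highest rejected unit-bid = $32,830.
Allocation: B 2, C 2.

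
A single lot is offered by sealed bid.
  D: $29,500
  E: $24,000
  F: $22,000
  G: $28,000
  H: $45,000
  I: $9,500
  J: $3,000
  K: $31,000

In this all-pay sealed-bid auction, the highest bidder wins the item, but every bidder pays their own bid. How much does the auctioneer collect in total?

Rule: the highest bidder wins the item, but every bidder pays their own bid.
Sorting bids: 45,000 (H) > 31,000 (K) > 29,500 (D) > 28,000 (G) > 24,000 (E) > 22,000 (F) > …
Every bidder forfeits their bid regardless of winning.
Revenue = 29,500 + 24,000 + 22,000 + 28,000 + 45,000 + 9,500 + 3,000 + 31,000 = $192,000.

Total revenue: $192,000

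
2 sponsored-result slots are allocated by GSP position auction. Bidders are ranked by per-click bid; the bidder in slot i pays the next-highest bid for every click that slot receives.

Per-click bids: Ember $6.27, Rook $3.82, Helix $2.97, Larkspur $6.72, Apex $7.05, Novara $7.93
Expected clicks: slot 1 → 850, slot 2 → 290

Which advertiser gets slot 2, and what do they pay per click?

Ranked by bid: $7.93 (Novara) > $7.05 (Apex) > $6.72 (Larkspur) > …
Slot 2 goes to the second-ranked bidder, Apex, who pays the next bid down: $6.72/click.

Apex; $6.72 per click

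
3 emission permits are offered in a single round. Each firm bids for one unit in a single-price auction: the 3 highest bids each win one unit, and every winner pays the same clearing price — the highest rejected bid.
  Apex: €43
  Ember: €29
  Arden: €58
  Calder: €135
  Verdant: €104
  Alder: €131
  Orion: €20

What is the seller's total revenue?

Total revenue: €174

Ordering the bids: 135 (Calder), 131 (Alder), 104 (Verdant), 58 (Arden), 43 (Apex), …
The 3 highest are Calder, Alder, Verdant.
Highest unsuccessful bid: €58 → clearing price.
Total revenue = 3 × €58 = €174.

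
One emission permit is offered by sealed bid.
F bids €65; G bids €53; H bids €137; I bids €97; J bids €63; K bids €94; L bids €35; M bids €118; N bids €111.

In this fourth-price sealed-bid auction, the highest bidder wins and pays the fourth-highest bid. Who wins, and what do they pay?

H pays €97

Fourth-price sealed-bid auction: the highest bidder wins and pays the fourth-highest bid.
Bids in order: 137 (H) > 118 (M) > 111 (N) > 97 (I) > 94 (K) > 65 (F) > …
H wins; payment is bid #4 in the ranking = €97.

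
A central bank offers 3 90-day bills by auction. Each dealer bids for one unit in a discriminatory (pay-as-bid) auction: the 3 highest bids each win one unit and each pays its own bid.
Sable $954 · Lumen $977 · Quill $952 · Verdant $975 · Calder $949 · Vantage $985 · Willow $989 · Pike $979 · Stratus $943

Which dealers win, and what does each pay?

Willow $989, Vantage $985, Pike $979

Sorting: 989 (Willow), 985 (Vantage), 979 (Pike), 977 (Lumen), 975 (Verdant), …
Winners (3 units): Willow, Vantage, Pike.
Each winner pays its own bid: Willow $989, Vantage $985, Pike $979.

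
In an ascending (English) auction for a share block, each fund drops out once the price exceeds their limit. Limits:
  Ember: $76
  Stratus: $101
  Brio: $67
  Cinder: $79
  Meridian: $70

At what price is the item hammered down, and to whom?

Sorting limits: 101 (Stratus) > 79 (Cinder) > 76 (Ember) > 70 (Meridian) > 67 (Brio)
Cinder is the last rival to drop out, at $79; Stratus remains and wins at that price.

Stratus wins at $79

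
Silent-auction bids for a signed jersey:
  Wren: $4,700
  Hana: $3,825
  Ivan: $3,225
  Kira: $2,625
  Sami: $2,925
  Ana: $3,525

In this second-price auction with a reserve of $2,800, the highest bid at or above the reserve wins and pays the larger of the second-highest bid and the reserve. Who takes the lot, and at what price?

Wren pays $3,825

Rule: the highest bid at or above the reserve wins and pays the larger of the second-highest bid and the reserve.
Bids ranked: 4,700 (Wren) > 3,825 (Hana) > 3,525 (Ana) > 3,225 (Ivan) > 2,925 (Sami) > 2,625 (Kira)
Wren has the top bid at or above the reserve ($4,700).
max(second-highest $3,825, reserve $2,800) = $3,825; the reserve does not bind.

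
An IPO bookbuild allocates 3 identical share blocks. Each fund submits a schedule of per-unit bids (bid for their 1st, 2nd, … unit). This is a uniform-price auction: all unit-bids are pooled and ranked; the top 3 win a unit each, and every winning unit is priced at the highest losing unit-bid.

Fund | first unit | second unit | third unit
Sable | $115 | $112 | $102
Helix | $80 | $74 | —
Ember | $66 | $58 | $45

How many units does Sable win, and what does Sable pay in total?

All unit-bids, highest first — top 3: 115 (Sable-1), 112 (Sable-2), 102 (Sable-3)
The (k+1)-th unit-bid is $80.
Sable wins 3 unit(s) at $80 each.

Sable: 3 units, pays $240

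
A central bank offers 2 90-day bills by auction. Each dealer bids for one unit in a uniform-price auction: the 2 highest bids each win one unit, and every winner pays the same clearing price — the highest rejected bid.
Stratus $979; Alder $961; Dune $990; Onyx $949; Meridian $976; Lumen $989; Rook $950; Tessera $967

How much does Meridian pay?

Ordering the bids: 990 (Dune), 989 (Lumen), 979 (Stratus), 976 (Meridian), …
The 2 highest are Dune, Lumen.
Highest unsuccessful bid: $979 → clearing price.
Meridian does not win → pays $0.

Meridian pays $0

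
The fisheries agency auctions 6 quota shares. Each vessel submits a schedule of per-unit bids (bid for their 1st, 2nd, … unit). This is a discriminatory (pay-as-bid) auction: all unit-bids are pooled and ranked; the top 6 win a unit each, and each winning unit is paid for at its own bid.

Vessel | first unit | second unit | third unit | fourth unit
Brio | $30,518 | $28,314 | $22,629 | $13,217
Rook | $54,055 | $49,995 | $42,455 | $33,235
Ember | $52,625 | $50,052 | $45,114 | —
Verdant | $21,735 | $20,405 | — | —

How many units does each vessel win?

All unit-bids, highest first — top 6: 54,055 (Rook-1), 52,625 (Ember-1), 50,052 (Ember-2), 49,995 (Rook-2), 45,114 (Ember-3), 42,455 (Rook-3)
Next rejected bid: $33,235 (not a price — pay-as-bid).
Allocation: Ember 3, Rook 3.

Ember 3, Rook 3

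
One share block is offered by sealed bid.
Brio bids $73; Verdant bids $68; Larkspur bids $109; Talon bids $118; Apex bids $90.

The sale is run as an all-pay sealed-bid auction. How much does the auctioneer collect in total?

Bids in order: 118 (Talon) > 109 (Larkspur) > 90 (Apex) > 73 (Brio) > 68 (Verdant)
Every bidder forfeits their bid regardless of winning.
Revenue = 73 + 68 + 109 + 118 + 90 = $458.

Total revenue: $458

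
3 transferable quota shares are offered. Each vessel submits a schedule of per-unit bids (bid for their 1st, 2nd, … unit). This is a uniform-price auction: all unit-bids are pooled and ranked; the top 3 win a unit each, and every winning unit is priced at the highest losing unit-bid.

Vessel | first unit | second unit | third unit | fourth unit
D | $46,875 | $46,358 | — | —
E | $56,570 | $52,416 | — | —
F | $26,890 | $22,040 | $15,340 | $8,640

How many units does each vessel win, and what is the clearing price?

D 1, E 2; clearing price $46,358

All unit-bids, highest first — top 3: 56,570 (E-1), 52,416 (E-2), 46,875 (D-1)
The (k+1)-th unit-bid is $46,358.
Allocation: D 1, E 2.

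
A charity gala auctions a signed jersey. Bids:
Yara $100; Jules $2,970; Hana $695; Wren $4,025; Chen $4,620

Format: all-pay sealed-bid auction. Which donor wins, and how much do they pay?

Bids ranked: 4,620 (Chen) > 4,025 (Wren) > 2,970 (Jules) > 695 (Hana) > 100 (Yara)
Chen wins with the top bid; all bids are sunk regardless.

Chen pays $4,620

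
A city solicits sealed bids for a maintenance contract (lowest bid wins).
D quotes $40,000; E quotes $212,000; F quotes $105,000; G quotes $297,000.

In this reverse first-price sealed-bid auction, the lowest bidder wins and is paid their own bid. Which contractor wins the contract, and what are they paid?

Bids ranked: 40,000 (D) < 105,000 (F) < 212,000 (E) < 297,000 (G)
D has the lowest bid and is paid exactly that: $40,000.

D is paid $40,000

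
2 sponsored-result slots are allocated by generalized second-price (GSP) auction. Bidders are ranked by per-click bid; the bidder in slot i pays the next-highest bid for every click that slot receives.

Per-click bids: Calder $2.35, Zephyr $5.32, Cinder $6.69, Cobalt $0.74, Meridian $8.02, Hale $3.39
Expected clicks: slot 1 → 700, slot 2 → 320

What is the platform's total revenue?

Total revenue: $6385.40

Sorting advertisers: $8.02 (Meridian) > $6.69 (Cinder) > $5.32 (Zephyr) > …
Slot 1: Meridian pays $6.69 × 700 = $4683.00
Slot 2: Cinder pays $5.32 × 320 = $1702.40
Total = $6385.40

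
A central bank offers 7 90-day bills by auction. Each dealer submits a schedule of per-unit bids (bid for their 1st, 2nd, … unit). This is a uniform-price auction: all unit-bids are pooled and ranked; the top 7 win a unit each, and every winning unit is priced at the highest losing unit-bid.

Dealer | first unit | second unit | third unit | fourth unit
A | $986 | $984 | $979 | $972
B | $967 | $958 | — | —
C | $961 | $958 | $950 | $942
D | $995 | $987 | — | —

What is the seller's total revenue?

Total revenue: $6,727

Merging the schedules and taking the best 7: 995 (D-1), 987 (D-2), 986 (A-1), 984 (A-2), 979 (A-3), 972 (A-4), 967 (B-1)
Highest rejected unit-bid = $961.
Allocation: A 4, B 1, D 2. Every unit priced at $961.
Revenue = 7 × 961 = $6,727.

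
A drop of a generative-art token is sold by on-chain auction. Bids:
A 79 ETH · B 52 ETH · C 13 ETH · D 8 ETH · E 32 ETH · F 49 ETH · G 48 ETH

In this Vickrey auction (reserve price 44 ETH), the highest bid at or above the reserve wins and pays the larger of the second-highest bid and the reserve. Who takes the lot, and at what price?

Rule: the highest bid at or above the reserve wins and pays the larger of the second-highest bid and the reserve.
Bids in order: 79 (A) > 52 (B) > 49 (F) > 48 (G) > 32 (E) > 13 (C) > …
A has the top bid at or above the reserve (79 ETH).
max(second-highest 52 ETH, reserve 44 ETH) = 52 ETH; the reserve does not bind.

A pays 52 ETH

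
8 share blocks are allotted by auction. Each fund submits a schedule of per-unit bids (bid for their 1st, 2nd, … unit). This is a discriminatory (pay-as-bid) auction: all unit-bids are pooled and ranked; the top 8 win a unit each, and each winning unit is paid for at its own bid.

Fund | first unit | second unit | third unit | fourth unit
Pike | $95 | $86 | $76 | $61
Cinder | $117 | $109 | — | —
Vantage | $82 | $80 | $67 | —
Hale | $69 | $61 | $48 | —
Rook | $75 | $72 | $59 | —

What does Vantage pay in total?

Pooled unit-bids ranked (top 8): 117 (Cinder-1), 109 (Cinder-2), 95 (Pike-1), 86 (Pike-2), 82 (Vantage-1), 80 (Vantage-2), 76 (Pike-3), 75 (Rook-1)
Next rejected bid: $72 (not a price — pay-as-bid).
Vantage's winning unit-bids: 82 + 80 = $162.

Vantage pays $162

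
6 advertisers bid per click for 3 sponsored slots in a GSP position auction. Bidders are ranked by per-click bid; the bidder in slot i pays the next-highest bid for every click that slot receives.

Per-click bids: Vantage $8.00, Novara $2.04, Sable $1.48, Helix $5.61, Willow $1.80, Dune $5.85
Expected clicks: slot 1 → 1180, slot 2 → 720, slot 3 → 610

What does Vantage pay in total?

Sorting advertisers: $8.00 (Vantage) > $5.85 (Dune) > $5.61 (Helix) > $2.04 (Novara) > …
Vantage holds slot 1 → pays next bid $5.85 × 1180 clicks = $6903.00.

Vantage pays $6903.00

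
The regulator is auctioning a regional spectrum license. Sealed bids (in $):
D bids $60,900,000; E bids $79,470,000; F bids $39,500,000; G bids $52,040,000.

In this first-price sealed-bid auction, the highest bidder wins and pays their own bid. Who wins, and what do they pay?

E pays $79,470,000

Bids in order: 79,470,000 (E) > 60,900,000 (D) > 52,040,000 (G) > 39,500,000 (F)
E has the highest bid and pays exactly that: $79,470,000.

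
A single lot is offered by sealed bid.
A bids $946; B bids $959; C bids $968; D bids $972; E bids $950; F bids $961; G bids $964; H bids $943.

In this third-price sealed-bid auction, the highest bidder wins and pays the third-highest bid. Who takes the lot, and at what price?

Bids ranked: 972 (D) > 968 (C) > 964 (G) > 961 (F) > 959 (B) > 950 (E) > …
D is highest; pays the third-highest bid, $964.

D pays $964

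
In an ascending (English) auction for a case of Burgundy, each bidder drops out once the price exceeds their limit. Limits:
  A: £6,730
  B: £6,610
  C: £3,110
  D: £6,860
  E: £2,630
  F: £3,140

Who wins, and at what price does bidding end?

D wins at £6,730

Limits in order: 6,860 (D) > 6,730 (A) > 6,610 (B) > 3,140 (F) > 3,110 (C) > 2,630 (E)
A is the last rival to drop out, at £6,730; D remains and wins at that price.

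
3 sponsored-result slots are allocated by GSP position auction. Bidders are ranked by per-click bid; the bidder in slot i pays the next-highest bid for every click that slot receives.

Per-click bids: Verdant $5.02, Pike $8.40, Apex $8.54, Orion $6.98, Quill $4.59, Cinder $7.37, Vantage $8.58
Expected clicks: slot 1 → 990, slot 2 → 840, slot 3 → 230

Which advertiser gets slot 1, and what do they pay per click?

Vantage; $8.54 per click

Ranked by bid: $8.58 (Vantage) > $8.54 (Apex) > $8.40 (Pike) > $7.37 (Cinder) > …
Slot 1 goes to the first-ranked bidder, Vantage, who pays the next bid down: $8.54/click.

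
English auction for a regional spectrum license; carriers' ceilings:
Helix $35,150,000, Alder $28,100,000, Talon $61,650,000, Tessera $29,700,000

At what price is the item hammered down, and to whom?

Talon wins at $35,150,000

Sorting limits: 61,650,000 (Talon) > 35,150,000 (Helix) > 29,700,000 (Tessera) > 28,100,000 (Alder)
Once the price passes $35,150,000, only Talon is left; the hammer falls at Helix's limit of $35,150,000.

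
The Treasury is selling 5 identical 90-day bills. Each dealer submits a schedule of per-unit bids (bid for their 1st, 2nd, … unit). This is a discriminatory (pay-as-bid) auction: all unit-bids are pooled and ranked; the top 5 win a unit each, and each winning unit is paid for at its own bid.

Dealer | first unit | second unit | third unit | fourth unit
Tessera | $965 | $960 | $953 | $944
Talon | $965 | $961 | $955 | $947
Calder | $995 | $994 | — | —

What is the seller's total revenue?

Merging the schedules and taking the best 5: 995 (Calder-1), 994 (Calder-2), 965 (Tessera-1), 965 (Talon-1), 961 (Talon-2)
Next rejected bid: $960 (not a price — pay-as-bid).
Each winning unit pays its own bid.
Revenue = 995 + 994 + 965 + 965 + 961 = $4,880.

Total revenue: $4,880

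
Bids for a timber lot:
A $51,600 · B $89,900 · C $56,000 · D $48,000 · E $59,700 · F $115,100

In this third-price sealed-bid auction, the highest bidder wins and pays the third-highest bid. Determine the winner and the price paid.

Third-price sealed-bid auction: the highest bidder wins and pays the third-highest bid.
Bids in order: 115,100 (F) > 89,900 (B) > 59,700 (E) > 56,000 (C) > 51,600 (A) > 48,000 (D)
F is highest; pays the third-highest bid, $59,700.

F pays $59,700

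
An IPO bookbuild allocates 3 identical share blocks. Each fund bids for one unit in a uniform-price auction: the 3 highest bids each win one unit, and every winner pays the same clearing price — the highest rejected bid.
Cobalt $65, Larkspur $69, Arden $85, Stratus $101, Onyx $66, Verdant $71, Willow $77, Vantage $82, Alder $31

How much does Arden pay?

Arden pays $77

Ordering the bids: 101 (Stratus), 85 (Arden), 82 (Vantage), 77 (Willow), 71 (Verdant), …
Top 3: Stratus, Arden, Vantage.
Clearing price = highest rejected bid = $77.
Arden wins → pays $77.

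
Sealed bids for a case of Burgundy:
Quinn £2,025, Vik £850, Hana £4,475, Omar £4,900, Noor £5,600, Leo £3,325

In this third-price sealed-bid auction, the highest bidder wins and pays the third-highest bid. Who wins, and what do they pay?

Noor pays £4,475

Third-price sealed-bid auction: the highest bidder wins and pays the third-highest bid.
Sorting bids: 5,600 (Noor) > 4,900 (Omar) > 4,475 (Hana) > 3,325 (Leo) > 2,025 (Quinn) > 850 (Vik)
Noor is highest; pays the third-highest bid, £4,475.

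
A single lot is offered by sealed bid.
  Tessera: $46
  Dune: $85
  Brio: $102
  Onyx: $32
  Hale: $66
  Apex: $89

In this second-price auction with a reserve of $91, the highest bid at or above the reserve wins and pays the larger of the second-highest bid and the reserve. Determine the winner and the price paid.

Second-price auction with a reserve of $91: the highest bid at or above the reserve wins and pays the larger of the second-highest bid and the reserve.
Bids ranked: 102 (Brio) > 89 (Apex) > 85 (Dune) > 66 (Hale) > 46 (Tessera) > 32 (Onyx)
Brio has the top bid at or above the reserve ($102).
max(second-highest $89, reserve $91) = $91.

Brio pays $91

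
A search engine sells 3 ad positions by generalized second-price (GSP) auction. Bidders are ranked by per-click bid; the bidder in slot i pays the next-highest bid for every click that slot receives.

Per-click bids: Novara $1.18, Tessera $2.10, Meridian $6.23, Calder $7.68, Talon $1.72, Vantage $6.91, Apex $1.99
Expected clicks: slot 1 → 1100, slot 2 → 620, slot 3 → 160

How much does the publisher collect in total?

Total revenue: $11799.60

Per-click bids in order: $7.68 (Calder) > $6.91 (Vantage) > $6.23 (Meridian) > $2.10 (Tessera) > …
Slot 1: Calder pays $6.91 × 1100 = $7601.00
Slot 2: Vantage pays $6.23 × 620 = $3862.60
Slot 3: Meridian pays $2.10 × 160 = $336.00
Total = $11799.60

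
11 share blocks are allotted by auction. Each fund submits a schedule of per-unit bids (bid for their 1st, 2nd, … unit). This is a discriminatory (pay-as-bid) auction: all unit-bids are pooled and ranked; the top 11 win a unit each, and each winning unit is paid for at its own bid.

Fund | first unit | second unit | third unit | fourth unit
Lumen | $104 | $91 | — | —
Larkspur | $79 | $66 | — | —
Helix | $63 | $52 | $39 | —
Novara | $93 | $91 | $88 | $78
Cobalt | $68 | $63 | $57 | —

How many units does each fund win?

Cobalt 2, Helix 1, Larkspur 2, Lumen 2, Novara 4

Merging the schedules and taking the best 11: 104 (Lumen-1), 93 (Novara-1), 91 (Lumen-2), 91 (Novara-2), 88 (Novara-3), 79 (Larkspur-1), 78 (Novara-4), 68 (Cobalt-1), 66 (Larkspur-2), 63 (Helix-1), 63 (Cobalt-2)
Next rejected bid: $57 (not a price — pay-as-bid).
Allocation: Cobalt 2, Helix 1, Larkspur 2, Lumen 2, Novara 4.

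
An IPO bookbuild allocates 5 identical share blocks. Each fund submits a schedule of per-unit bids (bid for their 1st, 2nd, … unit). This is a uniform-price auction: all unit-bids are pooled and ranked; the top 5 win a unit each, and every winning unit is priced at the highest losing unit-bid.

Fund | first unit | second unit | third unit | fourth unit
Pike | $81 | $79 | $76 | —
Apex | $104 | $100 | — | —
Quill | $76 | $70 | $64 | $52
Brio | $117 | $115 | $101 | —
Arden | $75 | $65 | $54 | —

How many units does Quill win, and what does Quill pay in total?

Quill: 0 units, pays $0

Merging the schedules and taking the best 5: 117 (Brio-1), 115 (Brio-2), 104 (Apex-1), 101 (Brio-3), 100 (Apex-2)
First bid not allocated: $81.
Quill wins 0 unit(s) at $81 each.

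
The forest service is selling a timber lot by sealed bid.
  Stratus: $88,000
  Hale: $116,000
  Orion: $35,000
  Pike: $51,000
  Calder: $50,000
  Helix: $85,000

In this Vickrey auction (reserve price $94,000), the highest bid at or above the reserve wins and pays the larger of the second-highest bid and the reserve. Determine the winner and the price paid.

Hale pays $94,000

Bids in order: 116,000 (Hale) > 88,000 (Stratus) > 85,000 (Helix) > 51,000 (Pike) > 50,000 (Calder) > 35,000 (Orion)
Hale has the top bid at or above the reserve ($116,000).
Second-highest bid $88,000 is below the reserve $94,000, so the reserve binds → payment $94,000.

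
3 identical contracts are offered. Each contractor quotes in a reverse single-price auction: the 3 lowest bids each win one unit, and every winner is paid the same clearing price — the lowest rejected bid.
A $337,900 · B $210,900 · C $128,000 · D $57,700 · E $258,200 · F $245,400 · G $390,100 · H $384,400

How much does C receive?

Sorting: 57,700 (D), 128,000 (C), 210,900 (B), 245,400 (F), 258,200 (E), …
Lowest 3: D, C, B.
Lowest unsuccessful bid: $245,400 → clearing price.
C wins → is paid $245,400.

C is paid $245,400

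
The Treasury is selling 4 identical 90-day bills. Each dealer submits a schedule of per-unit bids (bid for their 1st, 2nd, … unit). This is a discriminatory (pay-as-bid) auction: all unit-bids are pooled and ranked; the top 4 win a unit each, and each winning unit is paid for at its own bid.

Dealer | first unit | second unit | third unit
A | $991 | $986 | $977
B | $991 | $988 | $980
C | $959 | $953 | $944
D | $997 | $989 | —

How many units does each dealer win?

A 1, B 1, D 2

All unit-bids, highest first — top 4: 997 (D-1), 991 (A-1), 991 (B-1), 989 (D-2)
Next rejected bid: $988 (not a price — pay-as-bid).
Allocation: A 1, B 1, D 2.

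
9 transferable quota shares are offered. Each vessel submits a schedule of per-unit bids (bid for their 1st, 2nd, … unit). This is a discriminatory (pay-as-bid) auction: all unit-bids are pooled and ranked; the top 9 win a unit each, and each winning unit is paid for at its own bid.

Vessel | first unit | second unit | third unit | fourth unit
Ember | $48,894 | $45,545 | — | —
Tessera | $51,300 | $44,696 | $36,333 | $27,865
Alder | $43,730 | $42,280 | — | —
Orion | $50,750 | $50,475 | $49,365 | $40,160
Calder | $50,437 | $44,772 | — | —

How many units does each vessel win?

All unit-bids, highest first — top 9: 51,300 (Tessera-1), 50,750 (Orion-1), 50,475 (Orion-2), 50,437 (Calder-1), 49,365 (Orion-3), 48,894 (Ember-1), 45,545 (Ember-2), 44,772 (Calder-2), 44,696 (Tessera-2)
Next rejected bid: $43,730 (not a price — pay-as-bid).
Allocation: Calder 2, Ember 2, Orion 3, Tessera 2.

Calder 2, Ember 2, Orion 3, Tessera 2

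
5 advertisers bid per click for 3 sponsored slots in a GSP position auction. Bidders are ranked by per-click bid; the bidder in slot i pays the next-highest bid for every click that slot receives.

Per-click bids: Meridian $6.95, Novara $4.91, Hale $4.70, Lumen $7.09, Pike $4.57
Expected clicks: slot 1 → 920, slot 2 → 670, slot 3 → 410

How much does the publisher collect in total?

Per-click bids in order: $7.09 (Lumen) > $6.95 (Meridian) > $4.91 (Novara) > $4.70 (Hale) > …
Slot 1: Lumen pays $6.95 × 920 = $6394.00
Slot 2: Meridian pays $4.91 × 670 = $3289.70
Slot 3: Novara pays $4.70 × 410 = $1927.00
Total = $11610.70

Total revenue: $11610.70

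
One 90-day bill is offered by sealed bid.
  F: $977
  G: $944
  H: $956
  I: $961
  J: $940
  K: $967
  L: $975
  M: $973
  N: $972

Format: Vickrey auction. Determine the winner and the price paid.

F pays $975

Sorting bids: 977 (F) > 975 (L) > 973 (M) > 972 (N) > 967 (K) > 961 (I) > …
Second-price: F pays L's bid of $975.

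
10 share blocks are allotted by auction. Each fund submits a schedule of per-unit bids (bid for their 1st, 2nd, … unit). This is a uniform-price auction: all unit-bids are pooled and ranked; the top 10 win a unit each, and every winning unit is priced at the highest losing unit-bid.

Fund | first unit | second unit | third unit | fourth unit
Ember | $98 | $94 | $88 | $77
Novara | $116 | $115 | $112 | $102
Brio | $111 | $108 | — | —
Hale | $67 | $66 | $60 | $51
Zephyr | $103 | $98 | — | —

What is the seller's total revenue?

Pooled unit-bids ranked (top 10): 116 (Novara-1), 115 (Novara-2), 112 (Novara-3), 111 (Brio-1), 108 (Brio-2), 103 (Zephyr-1), 102 (Novara-4), 98 (Ember-1), 98 (Zephyr-2), 94 (Ember-2)
First bid not allocated: $88.
Allocation: Brio 2, Ember 2, Novara 4, Zephyr 2. Every unit priced at $88.
Revenue = 10 × 88 = $880.

Total revenue: $880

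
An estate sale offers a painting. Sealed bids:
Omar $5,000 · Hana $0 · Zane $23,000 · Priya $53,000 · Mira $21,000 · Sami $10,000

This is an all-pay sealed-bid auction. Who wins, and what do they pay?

Bids in order: 53,000 (Priya) > 23,000 (Zane) > 21,000 (Mira) > 10,000 (Sami) > 5,000 (Omar) > 0 (Hana)
Priya wins with the top bid; all bids are sunk regardless.

Priya pays $53,000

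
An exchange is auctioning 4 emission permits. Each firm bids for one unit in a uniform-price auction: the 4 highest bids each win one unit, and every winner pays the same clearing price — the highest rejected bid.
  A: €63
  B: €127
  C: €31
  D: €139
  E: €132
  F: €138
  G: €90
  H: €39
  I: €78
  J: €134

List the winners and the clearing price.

Sorting: 139 (D), 138 (F), 134 (J), 132 (E), 127 (B), 90 (G), …
Winners (4 units): D, F, J, E.
First losing bid is B's €127, which sets the uniform price.

D, F, J, E; each pays €127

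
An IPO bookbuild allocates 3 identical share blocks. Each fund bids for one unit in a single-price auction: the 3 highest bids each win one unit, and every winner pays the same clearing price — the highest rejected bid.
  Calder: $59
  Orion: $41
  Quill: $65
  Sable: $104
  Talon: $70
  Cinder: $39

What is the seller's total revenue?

Total revenue: $177

Sorting: 104 (Sable), 70 (Talon), 65 (Quill), 59 (Calder), 41 (Orion), …
Winners (3 units): Sable, Talon, Quill.
Clearing price = highest rejected bid = $59.
Total revenue = 3 × $59 = $177.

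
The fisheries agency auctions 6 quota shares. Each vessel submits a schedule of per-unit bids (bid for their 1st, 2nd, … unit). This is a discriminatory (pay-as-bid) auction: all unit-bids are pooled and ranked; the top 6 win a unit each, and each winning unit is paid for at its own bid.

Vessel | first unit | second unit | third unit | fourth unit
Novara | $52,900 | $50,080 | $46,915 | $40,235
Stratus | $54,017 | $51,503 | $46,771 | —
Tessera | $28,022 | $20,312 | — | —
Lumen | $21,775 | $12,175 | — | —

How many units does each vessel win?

Novara 3, Stratus 3

Pooled unit-bids ranked (top 6): 54,017 (Stratus-1), 52,900 (Novara-1), 51,503 (Stratus-2), 50,080 (Novara-2), 46,915 (Novara-3), 46,771 (Stratus-3)
Next rejected bid: $40,235 (not a price — pay-as-bid).
Allocation: Novara 3, Stratus 3.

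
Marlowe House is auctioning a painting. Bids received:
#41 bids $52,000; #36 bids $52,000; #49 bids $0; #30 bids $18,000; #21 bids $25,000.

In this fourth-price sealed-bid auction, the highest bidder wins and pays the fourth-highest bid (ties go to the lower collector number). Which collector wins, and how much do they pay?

Fourth-price sealed-bid auction: the highest bidder wins and pays the fourth-highest bid.
Sorting bids: 52,000 (#36) > 52,000 (#41) > 25,000 (#21) > 18,000 (#30) > 0 (#49)
#36 and #41 tie at $52,000; tie-break gives it to #36.
#36 is highest; pays the fourth-highest bid, $18,000.

#36 pays $18,000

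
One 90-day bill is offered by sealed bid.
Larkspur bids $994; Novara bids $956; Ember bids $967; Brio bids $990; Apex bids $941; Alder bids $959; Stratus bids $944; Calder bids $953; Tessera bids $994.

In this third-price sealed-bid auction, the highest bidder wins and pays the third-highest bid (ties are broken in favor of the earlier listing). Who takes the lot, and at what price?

Larkspur pays $990

Rule: the highest bidder wins and pays the third-highest bid.
Sorting bids: 994 (Larkspur) > 994 (Tessera) > 990 (Brio) > 967 (Ember) > 959 (Alder) > 956 (Novara) > …
Larkspur and Tessera tie at $994; tie-break gives it to Larkspur.
Larkspur is highest; pays the third-highest bid, $990.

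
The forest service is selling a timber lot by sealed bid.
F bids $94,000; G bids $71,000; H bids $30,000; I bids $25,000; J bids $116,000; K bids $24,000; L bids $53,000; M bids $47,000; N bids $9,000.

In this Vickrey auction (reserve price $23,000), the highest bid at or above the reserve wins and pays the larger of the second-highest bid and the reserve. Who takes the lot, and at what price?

J pays $94,000

Bids in order: 116,000 (J) > 94,000 (F) > 71,000 (G) > 53,000 (L) > 47,000 (M) > 30,000 (H) > …
Highest eligible bid: J at $116,000.
max(second-highest $94,000, reserve $23,000) = $94,000; the reserve does not bind.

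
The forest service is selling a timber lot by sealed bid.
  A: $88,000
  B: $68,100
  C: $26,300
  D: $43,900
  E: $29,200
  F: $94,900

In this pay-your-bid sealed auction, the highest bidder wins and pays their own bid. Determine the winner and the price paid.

Rule: the highest bidder wins and pays their own bid.
Bids ranked: 94,900 (F) > 88,000 (A) > 68,100 (B) > 43,900 (D) > 29,200 (E) > 26,300 (C)
First-price: F pays what they bid, $94,900.

F pays $94,900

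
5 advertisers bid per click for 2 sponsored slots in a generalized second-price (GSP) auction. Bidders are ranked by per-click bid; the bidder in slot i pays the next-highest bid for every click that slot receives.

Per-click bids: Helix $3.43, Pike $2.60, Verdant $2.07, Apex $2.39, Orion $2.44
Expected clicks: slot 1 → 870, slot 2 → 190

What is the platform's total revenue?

Ranked by bid: $3.43 (Helix) > $2.60 (Pike) > $2.44 (Orion) > …
Slot 1: Helix pays $2.60 × 870 = $2262.00
Slot 2: Pike pays $2.44 × 190 = $463.60
Total = $2725.60

Total revenue: $2725.60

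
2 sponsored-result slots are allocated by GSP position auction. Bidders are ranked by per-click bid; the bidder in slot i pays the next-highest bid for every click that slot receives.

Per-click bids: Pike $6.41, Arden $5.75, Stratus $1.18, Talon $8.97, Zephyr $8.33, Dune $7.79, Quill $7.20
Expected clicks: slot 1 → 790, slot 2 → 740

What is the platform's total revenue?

Ranked by bid: $8.97 (Talon) > $8.33 (Zephyr) > $7.79 (Dune) > …
Slot 1: Talon pays $8.33 × 790 = $6580.70
Slot 2: Zephyr pays $7.79 × 740 = $5764.60
Total = $12345.30

Total revenue: $12345.30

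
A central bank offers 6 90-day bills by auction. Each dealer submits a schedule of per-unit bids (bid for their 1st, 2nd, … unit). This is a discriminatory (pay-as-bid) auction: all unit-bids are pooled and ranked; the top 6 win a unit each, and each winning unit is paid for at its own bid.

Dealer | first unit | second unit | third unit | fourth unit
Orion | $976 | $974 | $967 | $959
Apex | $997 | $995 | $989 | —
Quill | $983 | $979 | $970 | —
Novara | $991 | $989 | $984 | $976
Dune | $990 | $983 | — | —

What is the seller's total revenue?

Merging the schedules and taking the best 6: 997 (Apex-1), 995 (Apex-2), 991 (Novara-1), 990 (Dune-1), 989 (Apex-3), 989 (Novara-2)
Next rejected bid: $984 (not a price — pay-as-bid).
Each winning unit pays its own bid.
Revenue = 997 + 995 + 991 + 990 + 989 + 989 = $5,951.

Total revenue: $5,951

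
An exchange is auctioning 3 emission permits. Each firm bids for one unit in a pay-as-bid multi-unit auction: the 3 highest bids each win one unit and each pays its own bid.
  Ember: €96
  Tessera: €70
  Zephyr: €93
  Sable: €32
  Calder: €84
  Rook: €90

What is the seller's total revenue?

Total revenue: €279

Sorting: 96 (Ember), 93 (Zephyr), 90 (Rook), 84 (Calder), 70 (Tessera), …
Winners (3 units): Ember, Zephyr, Rook.
Total revenue = 96 + 93 + 90 = €279.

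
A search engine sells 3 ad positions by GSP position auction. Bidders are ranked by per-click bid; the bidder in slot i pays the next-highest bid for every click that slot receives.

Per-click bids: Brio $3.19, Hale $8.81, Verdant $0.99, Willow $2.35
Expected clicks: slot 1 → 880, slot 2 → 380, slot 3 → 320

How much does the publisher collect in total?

Per-click bids in order: $8.81 (Hale) > $3.19 (Brio) > $2.35 (Willow) > $0.99 (Verdant)
Slot 1: Hale pays $3.19 × 880 = $2807.20
Slot 2: Brio pays $2.35 × 380 = $893.00
Slot 3: Willow pays $0.99 × 320 = $316.80
Total = $4017.00

Total revenue: $4017.00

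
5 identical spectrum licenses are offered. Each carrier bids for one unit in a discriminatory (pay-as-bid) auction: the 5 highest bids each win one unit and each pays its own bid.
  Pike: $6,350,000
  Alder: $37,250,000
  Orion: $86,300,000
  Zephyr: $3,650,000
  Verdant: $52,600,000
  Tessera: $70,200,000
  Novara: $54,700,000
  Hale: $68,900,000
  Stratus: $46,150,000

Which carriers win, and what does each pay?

Orion $86,300,000, Tessera $70,200,000, Hale $68,900,000, Novara $54,700,000, Verdant $52,600,000

Ordering the bids: 86,300,000 (Orion), 70,200,000 (Tessera), 68,900,000 (Hale), 54,700,000 (Novara), 52,600,000 (Verdant), 46,150,000 (Stratus), 37,250,000 (Alder), …
The 5 highest are Orion, Tessera, Hale, Novara, Verdant.
Each winner pays its own bid: Orion $86,300,000, Tessera $70,200,000, Hale $68,900,000, Novara $54,700,000, Verdant $52,600,000.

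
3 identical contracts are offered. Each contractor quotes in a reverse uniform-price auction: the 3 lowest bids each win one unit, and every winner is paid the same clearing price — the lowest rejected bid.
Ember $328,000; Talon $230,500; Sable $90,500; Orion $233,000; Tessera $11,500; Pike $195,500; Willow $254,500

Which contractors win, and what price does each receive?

Tessera, Sable, Pike; each is paid $230,500

Sorting: 11,500 (Tessera), 90,500 (Sable), 195,500 (Pike), 230,500 (Talon), 233,000 (Orion), …
The 3 lowest are Tessera, Sable, Pike.
Clearing price = lowest rejected bid = $230,500.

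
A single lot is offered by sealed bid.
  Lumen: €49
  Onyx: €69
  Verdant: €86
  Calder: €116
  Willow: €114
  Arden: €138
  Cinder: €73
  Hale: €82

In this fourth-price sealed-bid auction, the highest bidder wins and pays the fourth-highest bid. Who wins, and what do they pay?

Rule: the highest bidder wins and pays the fourth-highest bid.
Bids ranked: 138 (Arden) > 116 (Calder) > 114 (Willow) > 86 (Verdant) > 82 (Hale) > 73 (Cinder) > …
Arden is highest; pays the fourth-highest bid, €86.

Arden pays €86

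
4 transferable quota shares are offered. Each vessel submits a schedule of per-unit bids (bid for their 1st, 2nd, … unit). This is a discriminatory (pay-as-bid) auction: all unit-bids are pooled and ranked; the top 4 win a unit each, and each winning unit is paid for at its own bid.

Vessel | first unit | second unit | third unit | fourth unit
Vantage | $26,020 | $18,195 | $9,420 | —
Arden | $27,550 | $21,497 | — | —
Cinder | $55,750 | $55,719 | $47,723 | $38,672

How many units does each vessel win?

Pooled unit-bids ranked (top 4): 55,750 (Cinder-1), 55,719 (Cinder-2), 47,723 (Cinder-3), 38,672 (Cinder-4)
Next rejected bid: $27,550 (not a price — pay-as-bid).
Allocation: Cinder 4.

Cinder 4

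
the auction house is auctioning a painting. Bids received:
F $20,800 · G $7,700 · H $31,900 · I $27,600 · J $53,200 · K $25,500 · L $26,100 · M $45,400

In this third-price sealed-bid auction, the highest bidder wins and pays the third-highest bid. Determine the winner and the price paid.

Third-price sealed-bid auction: the highest bidder wins and pays the third-highest bid.
Bids in order: 53,200 (J) > 45,400 (M) > 31,900 (H) > 27,600 (I) > 26,100 (L) > 25,500 (K) > …
J wins; payment is bid #3 in the ranking = $31,900.

J pays $31,900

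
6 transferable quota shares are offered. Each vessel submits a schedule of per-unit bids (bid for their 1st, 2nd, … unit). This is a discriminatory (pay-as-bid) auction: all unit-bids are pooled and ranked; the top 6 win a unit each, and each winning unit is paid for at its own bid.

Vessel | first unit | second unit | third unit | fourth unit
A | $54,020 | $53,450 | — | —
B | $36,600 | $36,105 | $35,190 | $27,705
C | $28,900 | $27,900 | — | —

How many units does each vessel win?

A 2, B 3, C 1

All unit-bids, highest first — top 6: 54,020 (A-1), 53,450 (A-2), 36,600 (B-1), 36,105 (B-2), 35,190 (B-3), 28,900 (C-1)
Next rejected bid: $27,900 (not a price — pay-as-bid).
Allocation: A 2, B 3, C 1.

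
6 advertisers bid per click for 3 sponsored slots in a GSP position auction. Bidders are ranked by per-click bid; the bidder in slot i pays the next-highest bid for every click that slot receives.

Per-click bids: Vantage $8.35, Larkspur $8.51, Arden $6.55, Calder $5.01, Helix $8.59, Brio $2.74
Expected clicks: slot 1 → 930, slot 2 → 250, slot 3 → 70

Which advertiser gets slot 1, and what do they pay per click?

Helix; $8.51 per click

Per-click bids in order: $8.59 (Helix) > $8.51 (Larkspur) > $8.35 (Vantage) > $6.55 (Arden) > …
Slot 1 goes to the first-ranked bidder, Helix, who pays the next bid down: $8.51/click.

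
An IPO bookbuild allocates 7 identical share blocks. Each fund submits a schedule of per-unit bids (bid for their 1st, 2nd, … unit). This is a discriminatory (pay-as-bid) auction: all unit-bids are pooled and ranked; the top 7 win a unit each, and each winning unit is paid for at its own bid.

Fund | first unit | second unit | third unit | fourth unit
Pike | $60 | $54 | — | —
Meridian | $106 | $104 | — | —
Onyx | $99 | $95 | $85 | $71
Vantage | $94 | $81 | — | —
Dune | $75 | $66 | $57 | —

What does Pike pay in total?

Pike pays $0

Pooled unit-bids ranked (top 7): 106 (Meridian-1), 104 (Meridian-2), 99 (Onyx-1), 95 (Onyx-2), 94 (Vantage-1), 85 (Onyx-3), 81 (Vantage-2)
Next rejected bid: $75 (not a price — pay-as-bid).
Pike wins no units.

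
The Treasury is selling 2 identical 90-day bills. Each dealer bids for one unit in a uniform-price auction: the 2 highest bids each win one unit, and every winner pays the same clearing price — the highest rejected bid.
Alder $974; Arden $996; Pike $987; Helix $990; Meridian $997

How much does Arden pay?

Bids ranked high→low: 997 (Meridian), 996 (Arden), 990 (Helix), 987 (Pike), …
Top 2: Meridian, Arden.
First losing bid is Helix's $990, which sets the uniform price.
Arden wins → pays $990.

Arden pays $990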